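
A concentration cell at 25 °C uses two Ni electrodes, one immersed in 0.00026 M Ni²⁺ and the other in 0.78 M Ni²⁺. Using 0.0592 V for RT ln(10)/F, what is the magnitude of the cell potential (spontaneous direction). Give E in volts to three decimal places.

+0.103 V

For a concentration cell E°cell = 0. The 0.78 M side is the cathode (reduction is favoured where [Ni²⁺] is higher).
With n = 2, E = −(0.0592/2) log([Ni²⁺]ₐₙ/[Ni²⁺]꜀ₐₜ) = −(0.0592/2) log(0.00026/0.78) = −(0.0592/2)(-3.477) = +0.103 V.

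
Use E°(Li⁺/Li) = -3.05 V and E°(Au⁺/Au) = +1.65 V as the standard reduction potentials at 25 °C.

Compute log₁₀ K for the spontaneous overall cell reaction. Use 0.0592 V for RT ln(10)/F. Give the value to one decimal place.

Cathode: Au⁺/Au; anode: Li⁺/Li. E°cell = +4.70 V, n = 1.
log K = nE°cell / 0.0592 = (1)(+4.70) / 0.0592 = 79.4.

79.4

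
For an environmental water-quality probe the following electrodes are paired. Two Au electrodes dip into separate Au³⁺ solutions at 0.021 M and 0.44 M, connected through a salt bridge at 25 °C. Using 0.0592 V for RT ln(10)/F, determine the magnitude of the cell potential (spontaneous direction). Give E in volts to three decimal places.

+0.026 V

For a concentration cell E°cell = 0. The 0.44 M side is the cathode (reduction is favoured where [Au³⁺] is higher).
With n = 3, E = −(0.0592/3) log([Au³⁺]ₐₙ/[Au³⁺]꜀ₐₜ) = −(0.0592/3) log(0.021/0.44) = −(0.0592/3)(-1.321) = +0.026 V.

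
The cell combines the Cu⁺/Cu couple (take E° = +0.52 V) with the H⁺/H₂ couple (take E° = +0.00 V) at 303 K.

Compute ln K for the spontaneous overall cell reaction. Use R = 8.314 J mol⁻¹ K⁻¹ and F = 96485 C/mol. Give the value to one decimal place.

Cathode: Cu⁺/Cu; anode: H⁺/H₂. E°cell = (+0.52) − (+0.00) = +0.52 V, with n = 2.
ΔG° = −nFE° = −RT ln K, so ln K = nFE°/(RT) = (2)(96485)(+0.52) / ((8.314)(303)) = 39.833.

39.8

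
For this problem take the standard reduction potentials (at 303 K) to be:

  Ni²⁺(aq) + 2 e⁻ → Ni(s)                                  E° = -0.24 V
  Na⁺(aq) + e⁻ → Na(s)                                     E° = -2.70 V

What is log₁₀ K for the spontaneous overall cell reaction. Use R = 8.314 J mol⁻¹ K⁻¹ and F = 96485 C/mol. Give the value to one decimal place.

81.8

Cathode: Ni²⁺/Ni; anode: Na⁺/Na. E°cell = (-0.24) − (-2.70) = +2.46 V, with n = 2.
ΔG° = −nFE° = −RT ln K, so ln K = nFE°/(RT) = (2)(96485)(+2.46) / ((8.314)(303)) = 188.440.
log₁₀ K = 188.440 / ln 10 = 81.8.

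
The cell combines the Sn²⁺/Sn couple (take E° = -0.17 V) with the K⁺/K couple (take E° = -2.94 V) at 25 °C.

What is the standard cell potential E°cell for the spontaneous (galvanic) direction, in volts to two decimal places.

+2.77 V

The Sn²⁺/Sn couple has the higher reduction potential, so it is the cathode; K⁺/K is oxidised at the anode.
E°cell = E°(cathode) − E°(anode) = (-0.17) − (-2.94) = +2.77 V.
Since E°cell > 0, the reaction is spontaneous under standard conditions.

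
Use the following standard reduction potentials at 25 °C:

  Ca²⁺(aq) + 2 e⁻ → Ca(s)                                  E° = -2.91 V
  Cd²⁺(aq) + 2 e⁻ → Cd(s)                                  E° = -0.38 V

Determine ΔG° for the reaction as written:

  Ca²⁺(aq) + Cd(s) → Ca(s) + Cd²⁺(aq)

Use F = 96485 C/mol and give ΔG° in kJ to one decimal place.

As written, Ca²⁺/Ca is reduced (cathode) and Cd²⁺/Cd is oxidised (anode), so E°cell = (-2.91) − (-0.38) = -2.53 V.
Balancing electrons gives n = 2.
ΔG° = −nFE° = −(2)(96485)(-2.53) = 488,214 J = +488.2 kJ.

+488.2 kJ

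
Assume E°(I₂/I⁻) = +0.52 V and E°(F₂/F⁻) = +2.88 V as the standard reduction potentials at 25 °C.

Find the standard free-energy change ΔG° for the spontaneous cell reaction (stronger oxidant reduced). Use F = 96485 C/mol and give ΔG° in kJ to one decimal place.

-455.4 kJ

F₂/F⁻ (E° = +2.88 V) is the cathode; I₂/I⁻ (E° = +0.52 V) is the anode, so E°cell = +2.36 V.
Balancing electrons gives n = 2 (lcm of 2 and 2).
ΔG° = −nFE° = −(2)(96485)(+2.36) = -455,409 J = -455.4 kJ.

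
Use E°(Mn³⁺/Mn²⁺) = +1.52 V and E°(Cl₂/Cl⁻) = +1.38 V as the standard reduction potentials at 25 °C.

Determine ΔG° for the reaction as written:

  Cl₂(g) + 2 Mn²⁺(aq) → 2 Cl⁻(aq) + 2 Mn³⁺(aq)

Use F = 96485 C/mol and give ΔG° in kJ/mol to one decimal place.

+27.0 kJ/mol

As written, Cl₂/Cl⁻ is reduced (cathode) and Mn³⁺/Mn²⁺ is oxidised (anode), so E°cell = (+1.38) − (+1.52) = -0.14 V.
Balancing electrons gives n = 2.
ΔG° = −nFE° = −(2)(96485)(-0.14) = 27,016 J = +27.0 kJ/mol.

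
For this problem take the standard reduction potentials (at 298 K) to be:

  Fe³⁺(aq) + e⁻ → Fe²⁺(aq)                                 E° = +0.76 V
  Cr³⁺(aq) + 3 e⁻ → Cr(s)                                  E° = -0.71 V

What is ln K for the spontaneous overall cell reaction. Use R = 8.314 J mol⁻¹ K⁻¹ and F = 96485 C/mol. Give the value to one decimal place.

171.7

Cathode: Fe³⁺/Fe²⁺; anode: Cr³⁺/Cr. E°cell = (+0.76) − (-0.71) = +1.47 V, with n = 3.
ΔG° = −nFE° = −RT ln K, so ln K = nFE°/(RT) = (3)(96485)(+1.47) / ((8.314)(298)) = 171.740.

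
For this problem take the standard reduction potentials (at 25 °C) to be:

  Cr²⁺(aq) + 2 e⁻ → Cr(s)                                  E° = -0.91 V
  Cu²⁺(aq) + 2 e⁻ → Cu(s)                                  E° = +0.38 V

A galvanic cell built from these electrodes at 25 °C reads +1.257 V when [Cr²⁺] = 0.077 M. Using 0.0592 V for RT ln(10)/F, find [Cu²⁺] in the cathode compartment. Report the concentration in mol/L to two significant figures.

0.0059 M

Cu²⁺/Cu is the cathode, Cr²⁺/Cr the anode: E°cell = +1.29 V, n = 2.
Overall reaction: Cu²⁺(aq) + Cr(s) → Cu(s) + Cr²⁺(aq); Q = [Cr²⁺]^1/[Cu²⁺]^1.
From E = E° − (0.0592/n) log Q: log Q = (E° − E)·n/0.0592 = (+1.29 − (+1.257))·2/0.0592 = 1.1149.
So 1·log[Cu²⁺] = 1·log(0.077) − log Q = -1.1135 − (1.1149) = -2.2284; [Cu²⁺] = 10^(-2.2284) ≈ 0.0059 M.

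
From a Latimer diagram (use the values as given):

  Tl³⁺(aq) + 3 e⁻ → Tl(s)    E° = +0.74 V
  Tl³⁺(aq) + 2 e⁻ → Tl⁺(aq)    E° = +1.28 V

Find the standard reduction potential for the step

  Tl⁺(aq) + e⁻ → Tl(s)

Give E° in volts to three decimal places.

-0.340 V

Sequential free energies add, so n₃E°₃ = n₁E°₁ + n₂E°₂.
With n₃ = 3, and the known step contributing 2×(+1.28) V, the unknown satisfies 1·E° = 3×(+0.74) − 2×(+1.28) = -0.340.
E° = -0.340 / 1 = -0.340 V.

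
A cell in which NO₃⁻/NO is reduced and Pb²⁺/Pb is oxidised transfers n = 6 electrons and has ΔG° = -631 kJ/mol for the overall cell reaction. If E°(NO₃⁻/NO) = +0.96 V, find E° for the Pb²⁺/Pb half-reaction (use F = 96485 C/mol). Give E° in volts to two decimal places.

-0.13 V

E°cell = −ΔG°/(nF) = −(-631×10³)/((6)(96485)) = +1.090 V.
Since NO₃⁻/NO is the cathode and Pb²⁺/Pb the anode, E°cell = E°(NO₃⁻/NO) − E°(Pb²⁺/Pb).
So E°(Pb²⁺/Pb) = E°(NO₃⁻/NO) − E°cell = (+0.96) − (+1.090) = -0.13 V.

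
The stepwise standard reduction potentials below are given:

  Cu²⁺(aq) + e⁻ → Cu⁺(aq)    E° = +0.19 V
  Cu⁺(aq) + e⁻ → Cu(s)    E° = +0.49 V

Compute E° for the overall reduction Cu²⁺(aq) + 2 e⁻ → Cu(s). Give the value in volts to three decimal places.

Adding the free-energy changes (−nFE°) of the two steps gives −n₃FE°₃ = −n₁FE°₁ − n₂FE°₂.
E°₃ = (1×+0.19 + 1×+0.49) / 2 = (+0.680) / 2 = +0.340 V.

+0.340 V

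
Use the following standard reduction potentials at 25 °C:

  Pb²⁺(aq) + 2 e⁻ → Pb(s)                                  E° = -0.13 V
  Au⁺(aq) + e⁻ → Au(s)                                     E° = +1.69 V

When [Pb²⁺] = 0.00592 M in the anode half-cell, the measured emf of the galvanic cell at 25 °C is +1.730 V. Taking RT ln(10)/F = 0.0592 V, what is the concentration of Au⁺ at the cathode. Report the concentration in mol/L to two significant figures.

Au⁺/Au is the cathode, Pb²⁺/Pb the anode: E°cell = +1.82 V, n = 2.
Overall reaction: 2 Au⁺(aq) + Pb(s) → 2 Au(s) + Pb²⁺(aq); Q = [Pb²⁺]^1/[Au⁺]^2.
From E = E° − (0.0592/n) log Q: log Q = (E° − E)·n/0.0592 = (+1.82 − (+1.730))·2/0.0592 = 3.0405.
So 2·log[Au⁺] = 1·log(0.00592) − log Q = -2.2277 − (3.0405) = -5.2682; log[Au⁺] = -5.2682 / 2 = -2.6341; [Au⁺] = 10^(-2.6341) ≈ 0.0023 M.

0.0023 M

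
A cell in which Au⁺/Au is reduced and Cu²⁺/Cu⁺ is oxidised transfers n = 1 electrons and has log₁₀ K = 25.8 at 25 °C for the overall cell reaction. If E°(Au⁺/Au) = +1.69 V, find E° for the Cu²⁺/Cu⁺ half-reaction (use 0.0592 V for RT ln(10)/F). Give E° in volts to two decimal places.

E°cell = (0.0592/n)·log K = (0.0592/1)(25.8) = +1.527 V.
Since Au⁺/Au is the cathode and Cu²⁺/Cu⁺ the anode, E°cell = E°(Au⁺/Au) − E°(Cu²⁺/Cu⁺).
So E°(Cu²⁺/Cu⁺) = E°(Au⁺/Au) − E°cell = (+1.69) − (+1.527) = +0.16 V.

+0.16 V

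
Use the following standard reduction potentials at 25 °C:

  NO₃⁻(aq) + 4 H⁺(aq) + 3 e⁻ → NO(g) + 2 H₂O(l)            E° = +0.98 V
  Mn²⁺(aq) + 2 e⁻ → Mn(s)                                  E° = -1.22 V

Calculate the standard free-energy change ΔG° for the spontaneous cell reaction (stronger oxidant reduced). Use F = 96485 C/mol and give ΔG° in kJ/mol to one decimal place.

-1273.6 kJ/mol

NO₃⁻/NO (E° = +0.98 V) is the cathode; Mn²⁺/Mn (E° = -1.22 V) is the anode, so E°cell = +2.20 V.
Balancing electrons gives n = 6 (lcm of 3 and 2).
ΔG° = −nFE° = −(6)(96485)(+2.20) = -1,273,602 J = -1273.6 kJ/mol.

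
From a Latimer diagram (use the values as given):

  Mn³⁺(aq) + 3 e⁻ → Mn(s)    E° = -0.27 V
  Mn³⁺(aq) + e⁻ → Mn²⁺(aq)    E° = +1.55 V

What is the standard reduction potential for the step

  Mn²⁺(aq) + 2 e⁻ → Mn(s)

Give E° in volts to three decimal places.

-1.180 V

Sequential free energies add, so n₃E°₃ = n₁E°₁ + n₂E°₂.
With n₃ = 3, and the known step contributing 1×(+1.55) V, the unknown satisfies 2·E° = 3×(-0.27) − 1×(+1.55) = -2.360.
E° = -2.360 / 2 = -1.180 V.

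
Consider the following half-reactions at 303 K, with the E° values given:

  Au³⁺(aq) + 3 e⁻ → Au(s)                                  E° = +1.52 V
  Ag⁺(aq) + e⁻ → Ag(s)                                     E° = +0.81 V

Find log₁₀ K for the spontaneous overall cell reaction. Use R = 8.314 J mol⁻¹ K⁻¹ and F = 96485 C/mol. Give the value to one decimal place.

35.4

Cathode: Au³⁺/Au; anode: Ag⁺/Ag. E°cell = (+1.52) − (+0.81) = +0.71 V, with n = 3.
ΔG° = −nFE° = −RT ln K, so ln K = nFE°/(RT) = (3)(96485)(+0.71) / ((8.314)(303)) = 81.581.
log₁₀ K = 81.581 / ln 10 = 35.4.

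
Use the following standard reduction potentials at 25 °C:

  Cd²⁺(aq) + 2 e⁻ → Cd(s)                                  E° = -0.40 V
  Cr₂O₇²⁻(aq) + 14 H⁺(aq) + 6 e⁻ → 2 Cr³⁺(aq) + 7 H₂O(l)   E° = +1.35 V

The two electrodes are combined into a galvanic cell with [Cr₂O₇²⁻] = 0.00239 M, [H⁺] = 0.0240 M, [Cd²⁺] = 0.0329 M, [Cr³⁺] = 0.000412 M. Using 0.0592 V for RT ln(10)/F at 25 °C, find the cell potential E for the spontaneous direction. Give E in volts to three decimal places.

Cr₂O₇²⁻/Cr³⁺ is the cathode (higher E°), Cd²⁺/Cd the anode: E°cell = +1.35 − (-0.40) = +1.75 V, n = 6.
Overall: Cr₂O₇²⁻(aq) + 14 H⁺(aq) + 3 Cd(s) → 2 Cr³⁺(aq) + 7 H₂O(l) + 3 Cd²⁺(aq)
Q = [Cr³⁺]^2·[Cd²⁺]^3 / ([Cr₂O₇²⁻]·[H⁺]^14); log Q = 14.080.
E = E° − (0.0592/n) log Q = +1.75 − (0.0592/6)(14.080) = +1.611 V.

+1.611 V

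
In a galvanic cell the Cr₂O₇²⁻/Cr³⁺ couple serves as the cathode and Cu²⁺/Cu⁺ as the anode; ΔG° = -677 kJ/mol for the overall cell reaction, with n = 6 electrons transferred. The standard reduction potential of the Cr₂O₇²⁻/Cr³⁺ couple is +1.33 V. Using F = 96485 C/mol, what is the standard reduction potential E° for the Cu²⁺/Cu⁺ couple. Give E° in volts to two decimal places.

+0.16 V

E°cell = −ΔG°/(nF) = −(-677×10³)/((6)(96485)) = +1.169 V.
Since Cr₂O₇²⁻/Cr³⁺ is the cathode and Cu²⁺/Cu⁺ the anode, E°cell = E°(Cr₂O₇²⁻/Cr³⁺) − E°(Cu²⁺/Cu⁺).
So E°(Cu²⁺/Cu⁺) = E°(Cr₂O₇²⁻/Cr³⁺) − E°cell = (+1.33) − (+1.169) = +0.16 V.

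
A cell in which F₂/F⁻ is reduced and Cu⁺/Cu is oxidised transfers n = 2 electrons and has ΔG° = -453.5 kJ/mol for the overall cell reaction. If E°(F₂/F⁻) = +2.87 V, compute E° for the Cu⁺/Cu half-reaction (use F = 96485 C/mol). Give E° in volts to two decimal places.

E°cell = −ΔG°/(nF) = −(-453.5×10³)/((2)(96485)) = +2.350 V.
Since F₂/F⁻ is the cathode and Cu⁺/Cu the anode, E°cell = E°(F₂/F⁻) − E°(Cu⁺/Cu).
So E°(Cu⁺/Cu) = E°(F₂/F⁻) − E°cell = (+2.87) − (+2.350) = +0.52 V.

+0.52 V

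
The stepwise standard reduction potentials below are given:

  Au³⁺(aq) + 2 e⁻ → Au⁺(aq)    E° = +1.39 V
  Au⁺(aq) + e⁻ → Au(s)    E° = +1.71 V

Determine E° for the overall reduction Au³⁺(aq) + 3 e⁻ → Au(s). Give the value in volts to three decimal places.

Standard free energies of sequential steps add: ΔG°₃ = ΔG°₁ + ΔG°₂, so n₃E°₃ = n₁E°₁ + n₂E°₂.
E°₃ = (2×+1.39 + 1×+1.71) / 3 = (+4.490) / 3 = +1.497 V.

+1.497 V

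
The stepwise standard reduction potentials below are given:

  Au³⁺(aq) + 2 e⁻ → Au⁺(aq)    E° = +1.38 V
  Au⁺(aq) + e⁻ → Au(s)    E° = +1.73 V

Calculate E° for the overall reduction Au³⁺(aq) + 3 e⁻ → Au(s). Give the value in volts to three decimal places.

Since ΔG° = −nFE° is additive over sequential reductions, n₃E°₃ = n₁E°₁ + n₂E°₂.
E°₃ = (2×+1.38 + 1×+1.73) / 3 = (+4.490) / 3 = +1.497 V.
Simply averaging or adding the two E° values would be wrong; the electron-weighted sum is required.

+1.497 V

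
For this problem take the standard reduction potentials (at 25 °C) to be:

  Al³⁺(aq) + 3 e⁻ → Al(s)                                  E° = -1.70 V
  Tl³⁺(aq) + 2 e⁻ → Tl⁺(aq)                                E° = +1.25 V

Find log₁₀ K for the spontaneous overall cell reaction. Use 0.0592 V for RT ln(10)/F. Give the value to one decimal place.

Cathode: Tl³⁺/Tl⁺; anode: Al³⁺/Al. E°cell = +2.95 V, n = 6.
log K = nE°cell / 0.0592 = (6)(+2.95) / 0.0592 = 299.0.

299.0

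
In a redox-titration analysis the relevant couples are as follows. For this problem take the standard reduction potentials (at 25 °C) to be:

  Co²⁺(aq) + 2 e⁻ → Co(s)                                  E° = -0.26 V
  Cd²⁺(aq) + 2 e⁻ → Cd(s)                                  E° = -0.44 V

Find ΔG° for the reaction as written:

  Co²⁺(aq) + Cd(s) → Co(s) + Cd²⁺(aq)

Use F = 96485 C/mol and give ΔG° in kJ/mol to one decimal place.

As written, Co²⁺/Co is reduced (cathode) and Cd²⁺/Cd is oxidised (anode), so E°cell = (-0.26) − (-0.44) = +0.18 V.
Balancing electrons gives n = 2.
ΔG° = −nFE° = −(2)(96485)(+0.18) = -34,735 J = -34.7 kJ/mol.

-34.7 kJ/mol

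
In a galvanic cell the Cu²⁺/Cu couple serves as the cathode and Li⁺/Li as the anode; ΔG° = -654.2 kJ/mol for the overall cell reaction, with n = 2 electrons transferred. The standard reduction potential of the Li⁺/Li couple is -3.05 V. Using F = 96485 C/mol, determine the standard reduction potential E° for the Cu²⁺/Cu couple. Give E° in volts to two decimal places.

+0.34 V

E°cell = −ΔG°/(nF) = −(-654.2×10³)/((2)(96485)) = +3.390 V.
Since Cu²⁺/Cu is the cathode and Li⁺/Li the anode, E°cell = E°(Cu²⁺/Cu) − E°(Li⁺/Li).
So E°(Cu²⁺/Cu) = E°cell + E°(Li⁺/Li) = +3.390 + (-3.05) = +0.34 V.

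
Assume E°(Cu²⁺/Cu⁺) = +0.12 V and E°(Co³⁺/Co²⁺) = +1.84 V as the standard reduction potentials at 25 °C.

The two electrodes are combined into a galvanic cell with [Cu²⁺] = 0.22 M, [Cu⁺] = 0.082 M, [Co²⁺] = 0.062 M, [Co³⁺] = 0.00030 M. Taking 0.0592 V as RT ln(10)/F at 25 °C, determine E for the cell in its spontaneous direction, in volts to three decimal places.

+1.558 V

Co³⁺/Co²⁺ is the cathode (higher E°), Cu²⁺/Cu⁺ the anode: E°cell = +1.84 − (+0.12) = +1.72 V, n = 1.
Overall: Co³⁺(aq) + Cu⁺(aq) → Co²⁺(aq) + Cu²⁺(aq)
Q = [Co²⁺]·[Cu²⁺] / ([Co³⁺]·[Cu⁺]); log Q = 2.744.
E = E° − (0.0592/n) log Q = +1.72 − (0.0592/1)(2.744) = +1.558 V.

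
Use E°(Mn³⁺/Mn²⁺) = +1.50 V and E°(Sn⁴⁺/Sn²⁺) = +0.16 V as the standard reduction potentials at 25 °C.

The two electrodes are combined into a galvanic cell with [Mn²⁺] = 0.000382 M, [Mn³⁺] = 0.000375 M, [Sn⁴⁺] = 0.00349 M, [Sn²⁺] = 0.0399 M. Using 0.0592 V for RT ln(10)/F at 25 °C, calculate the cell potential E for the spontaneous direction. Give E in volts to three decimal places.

Mn³⁺/Mn²⁺ is the cathode (higher E°), Sn⁴⁺/Sn²⁺ the anode: E°cell = +1.50 − (+0.16) = +1.34 V, n = 2.
Overall: 2 Mn³⁺(aq) + Sn²⁺(aq) → 2 Mn²⁺(aq) + Sn⁴⁺(aq)
Q = [Mn²⁺]^2·[Sn⁴⁺] / ([Mn³⁺]^2·[Sn²⁺]); log Q = -1.042.
E = E° − (0.0592/n) log Q = +1.34 − (0.0592/2)(-1.042) = +1.371 V.

+1.371 V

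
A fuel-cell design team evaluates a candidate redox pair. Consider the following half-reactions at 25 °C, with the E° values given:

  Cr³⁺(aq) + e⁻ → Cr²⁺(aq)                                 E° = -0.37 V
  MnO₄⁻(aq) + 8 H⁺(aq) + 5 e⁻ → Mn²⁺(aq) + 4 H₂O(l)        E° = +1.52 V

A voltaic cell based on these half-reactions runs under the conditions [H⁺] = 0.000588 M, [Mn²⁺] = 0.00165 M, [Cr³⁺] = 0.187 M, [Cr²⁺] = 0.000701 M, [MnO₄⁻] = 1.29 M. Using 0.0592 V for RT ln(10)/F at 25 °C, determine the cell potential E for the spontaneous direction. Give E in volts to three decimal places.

+1.475 V

MnO₄⁻/Mn²⁺ is the cathode (higher E°), Cr³⁺/Cr²⁺ the anode: E°cell = +1.52 − (-0.37) = +1.89 V, n = 5.
Overall: MnO₄⁻(aq) + 8 H⁺(aq) + 5 Cr²⁺(aq) → Mn²⁺(aq) + 4 H₂O(l) + 5 Cr³⁺(aq)
Q = [Mn²⁺]·[Cr³⁺]^5 / ([MnO₄⁻]·[H⁺]^8·[Cr²⁺]^5); log Q = 35.082.
E = E° − (0.0592/n) log Q = +1.89 − (0.0592/5)(35.082) = +1.475 V.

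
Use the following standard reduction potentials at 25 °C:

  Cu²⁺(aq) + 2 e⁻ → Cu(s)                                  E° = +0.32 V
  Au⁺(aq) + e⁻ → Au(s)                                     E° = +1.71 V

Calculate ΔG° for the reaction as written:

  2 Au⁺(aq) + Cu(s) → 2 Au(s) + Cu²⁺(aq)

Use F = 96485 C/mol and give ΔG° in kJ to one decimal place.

-268.2 kJ

As written, Au⁺/Au is reduced (cathode) and Cu²⁺/Cu is oxidised (anode), so E°cell = (+1.71) − (+0.32) = +1.39 V.
Balancing electrons gives n = 2.
ΔG° = −nFE° = −(2)(96485)(+1.39) = -268,228 J = -268.2 kJ.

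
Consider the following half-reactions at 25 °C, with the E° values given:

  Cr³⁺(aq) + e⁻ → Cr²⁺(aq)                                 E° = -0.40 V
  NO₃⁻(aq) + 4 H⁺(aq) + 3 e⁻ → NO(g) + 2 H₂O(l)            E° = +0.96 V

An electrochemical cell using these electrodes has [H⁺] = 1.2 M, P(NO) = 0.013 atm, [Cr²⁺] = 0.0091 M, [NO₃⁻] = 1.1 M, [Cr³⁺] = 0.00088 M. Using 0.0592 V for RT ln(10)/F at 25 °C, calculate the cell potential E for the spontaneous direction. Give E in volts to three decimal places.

+1.464 V

NO₃⁻/NO is the cathode (higher E°), Cr³⁺/Cr²⁺ the anode: E°cell = +0.96 − (-0.40) = +1.36 V, n = 3.
Overall: NO₃⁻(aq) + 4 H⁺(aq) + 3 Cr²⁺(aq) → NO(g) + 2 H₂O(l) + 3 Cr³⁺(aq)
Q = P(NO)·[Cr³⁺]^3 / ([NO₃⁻]·[H⁺]^4·[Cr²⁺]^3); log Q = -5.288.
E = E° − (0.0592/n) log Q = +1.36 − (0.0592/3)(-5.288) = +1.464 V.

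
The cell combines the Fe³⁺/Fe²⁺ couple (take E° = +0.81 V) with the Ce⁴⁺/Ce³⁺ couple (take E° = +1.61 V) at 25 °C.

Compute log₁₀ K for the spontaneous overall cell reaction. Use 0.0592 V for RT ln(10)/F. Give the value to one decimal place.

13.5

Cathode: Ce⁴⁺/Ce³⁺; anode: Fe³⁺/Fe²⁺. E°cell = +0.80 V, n = 1.
log K = nE°cell / 0.0592 = (1)(+0.80) / 0.0592 = 13.5.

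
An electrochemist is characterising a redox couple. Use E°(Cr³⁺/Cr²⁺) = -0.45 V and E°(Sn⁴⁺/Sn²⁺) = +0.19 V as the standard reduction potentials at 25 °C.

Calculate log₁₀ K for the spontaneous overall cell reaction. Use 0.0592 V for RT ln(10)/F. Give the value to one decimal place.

Cathode: Sn⁴⁺/Sn²⁺; anode: Cr³⁺/Cr²⁺. E°cell = +0.64 V, n = 2.
log K = nE°cell / 0.0592 = (2)(+0.64) / 0.0592 = 21.6.

21.6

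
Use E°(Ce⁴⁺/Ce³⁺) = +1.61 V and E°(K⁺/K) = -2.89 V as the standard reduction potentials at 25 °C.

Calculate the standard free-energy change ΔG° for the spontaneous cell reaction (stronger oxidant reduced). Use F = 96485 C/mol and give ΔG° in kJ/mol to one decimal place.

Ce⁴⁺/Ce³⁺ (E° = +1.61 V) is the cathode; K⁺/K (E° = -2.89 V) is the anode, so E°cell = +4.50 V.
Balancing electrons gives n = 1 (lcm of 1 and 1).
ΔG° = −nFE° = −(1)(96485)(+4.50) = -434,182 J = -434.2 kJ/mol.

-434.2 kJ/mol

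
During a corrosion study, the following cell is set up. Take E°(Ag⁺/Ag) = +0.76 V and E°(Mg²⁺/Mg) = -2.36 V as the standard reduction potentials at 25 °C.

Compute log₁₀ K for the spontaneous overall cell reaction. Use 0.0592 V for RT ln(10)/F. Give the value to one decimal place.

Cathode: Ag⁺/Ag; anode: Mg²⁺/Mg. E°cell = +3.12 V, n = 2.
log K = nE°cell / 0.0592 = (2)(+3.12) / 0.0592 = 105.4.

105.4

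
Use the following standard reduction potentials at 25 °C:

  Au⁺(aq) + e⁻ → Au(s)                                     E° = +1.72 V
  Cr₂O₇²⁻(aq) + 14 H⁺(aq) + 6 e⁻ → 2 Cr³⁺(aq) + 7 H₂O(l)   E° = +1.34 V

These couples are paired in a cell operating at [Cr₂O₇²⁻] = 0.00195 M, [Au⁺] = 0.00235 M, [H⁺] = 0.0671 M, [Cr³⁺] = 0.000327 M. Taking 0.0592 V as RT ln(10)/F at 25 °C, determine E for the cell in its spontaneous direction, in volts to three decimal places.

+0.344 V

Au⁺/Au is the cathode (higher E°), Cr₂O₇²⁻/Cr³⁺ the anode: E°cell = +1.72 − (+1.34) = +0.38 V, n = 6.
Overall: 6 Au⁺(aq) + 2 Cr³⁺(aq) + 7 H₂O(l) → 6 Au(s) + Cr₂O₇²⁻(aq) + 14 H⁺(aq)
Q = [Cr₂O₇²⁻]·[H⁺]^14 / ([Au⁺]^6·[Cr³⁺]^2); log Q = 3.609.
E = E° − (0.0592/n) log Q = +0.38 − (0.0592/6)(3.609) = +0.344 V.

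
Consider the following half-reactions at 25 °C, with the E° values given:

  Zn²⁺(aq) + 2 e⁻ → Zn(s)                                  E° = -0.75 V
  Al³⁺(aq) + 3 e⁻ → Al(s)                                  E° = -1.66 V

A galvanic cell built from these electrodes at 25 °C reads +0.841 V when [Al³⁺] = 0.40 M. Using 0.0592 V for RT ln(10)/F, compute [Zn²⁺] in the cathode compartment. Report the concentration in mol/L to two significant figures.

0.0025 M

Zn²⁺/Zn is the cathode, Al³⁺/Al the anode: E°cell = +0.91 V, n = 6.
Overall reaction: 3 Zn²⁺(aq) + 2 Al(s) → 3 Zn(s) + 2 Al³⁺(aq); Q = [Al³⁺]^2/[Zn²⁺]^3.
From E = E° − (0.0592/n) log Q: log Q = (E° − E)·n/0.0592 = (+0.91 − (+0.841))·6/0.0592 = 6.9932.
So 3·log[Zn²⁺] = 2·log(0.4) − log Q = -0.7959 − (6.9932) = -7.7891; log[Zn²⁺] = -7.7891 / 3 = -2.5964; [Zn²⁺] = 10^(-2.5964) ≈ 0.0025 M.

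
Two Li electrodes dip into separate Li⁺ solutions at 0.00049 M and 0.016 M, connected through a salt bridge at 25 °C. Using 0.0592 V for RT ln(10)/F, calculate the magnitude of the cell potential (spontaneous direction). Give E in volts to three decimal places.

For a concentration cell E°cell = 0. The 0.016 M side is the cathode (reduction is favoured where [Li⁺] is higher).
With n = 1, E = −(0.0592/1) log([Li⁺]ₐₙ/[Li⁺]꜀ₐₜ) = −(0.0592/1) log(0.00049/0.016) = −(0.0592/1)(-1.514) = +0.090 V.

+0.090 V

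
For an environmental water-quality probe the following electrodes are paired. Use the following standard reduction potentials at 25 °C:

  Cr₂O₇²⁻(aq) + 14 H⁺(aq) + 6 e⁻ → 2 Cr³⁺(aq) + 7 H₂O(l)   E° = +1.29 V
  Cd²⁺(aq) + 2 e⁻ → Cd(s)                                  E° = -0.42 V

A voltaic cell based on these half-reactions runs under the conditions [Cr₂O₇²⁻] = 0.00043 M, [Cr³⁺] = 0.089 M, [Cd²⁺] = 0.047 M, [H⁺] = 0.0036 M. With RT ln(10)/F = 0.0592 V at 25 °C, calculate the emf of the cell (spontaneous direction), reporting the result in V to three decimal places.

+1.399 V

Cr₂O₇²⁻/Cr³⁺ is the cathode (higher E°), Cd²⁺/Cd the anode: E°cell = +1.29 − (-0.42) = +1.71 V, n = 6.
Overall: Cr₂O₇²⁻(aq) + 14 H⁺(aq) + 3 Cd(s) → 2 Cr³⁺(aq) + 7 H₂O(l) + 3 Cd²⁺(aq)
Q = [Cr³⁺]^2·[Cd²⁺]^3 / ([Cr₂O₇²⁻]·[H⁺]^14); log Q = 31.493.
E = E° − (0.0592/n) log Q = +1.71 − (0.0592/6)(31.493) = +1.399 V.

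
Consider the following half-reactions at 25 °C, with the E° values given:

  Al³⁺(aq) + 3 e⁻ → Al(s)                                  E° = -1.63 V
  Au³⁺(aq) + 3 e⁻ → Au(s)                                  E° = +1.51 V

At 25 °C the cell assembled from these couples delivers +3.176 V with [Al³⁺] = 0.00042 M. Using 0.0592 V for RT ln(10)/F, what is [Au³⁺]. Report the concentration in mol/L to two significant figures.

0.028 M

Au³⁺/Au is the cathode, Al³⁺/Al the anode: E°cell = +3.14 V, n = 3.
Overall reaction: Au³⁺(aq) + Al(s) → Au(s) + Al³⁺(aq); Q = [Al³⁺]^1/[Au³⁺]^1.
From E = E° − (0.0592/n) log Q: log Q = (E° − E)·n/0.0592 = (+3.14 − (+3.176))·3/0.0592 = -1.8243.
So 1·log[Au³⁺] = 1·log(0.00042) − log Q = -3.3768 − (-1.8243) = -1.5525; [Au³⁺] = 10^(-1.5525) ≈ 0.028 M.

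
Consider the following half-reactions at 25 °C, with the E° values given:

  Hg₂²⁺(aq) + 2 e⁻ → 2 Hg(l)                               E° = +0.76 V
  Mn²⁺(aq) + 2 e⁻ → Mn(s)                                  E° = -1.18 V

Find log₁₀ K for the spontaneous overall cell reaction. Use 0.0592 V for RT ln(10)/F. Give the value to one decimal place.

Cathode: Hg₂²⁺/Hg; anode: Mn²⁺/Mn. E°cell = +1.94 V, n = 2.
log K = nE°cell / 0.0592 = (2)(+1.94) / 0.0592 = 65.5.

65.5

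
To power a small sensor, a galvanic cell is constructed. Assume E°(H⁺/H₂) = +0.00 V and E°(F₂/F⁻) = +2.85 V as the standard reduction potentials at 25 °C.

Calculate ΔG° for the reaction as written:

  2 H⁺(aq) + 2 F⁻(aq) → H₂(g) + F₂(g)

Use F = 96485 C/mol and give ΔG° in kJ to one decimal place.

+550.0 kJ

As written, H⁺/H₂ is reduced (cathode) and F₂/F⁻ is oxidised (anode), so E°cell = (+0.00) − (+2.85) = -2.85 V.
Balancing electrons gives n = 2.
ΔG° = −nFE° = −(2)(96485)(-2.85) = 549,964 J = +550.0 kJ.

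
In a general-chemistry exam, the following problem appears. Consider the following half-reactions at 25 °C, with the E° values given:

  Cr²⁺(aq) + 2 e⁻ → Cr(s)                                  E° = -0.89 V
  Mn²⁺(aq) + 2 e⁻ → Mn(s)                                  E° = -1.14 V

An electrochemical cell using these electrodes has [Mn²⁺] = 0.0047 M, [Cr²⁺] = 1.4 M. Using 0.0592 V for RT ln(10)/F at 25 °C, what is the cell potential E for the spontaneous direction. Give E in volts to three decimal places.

Cr²⁺/Cr is the cathode (higher E°), Mn²⁺/Mn the anode: E°cell = -0.89 − (-1.14) = +0.25 V, n = 2.
Overall: Cr²⁺(aq) + Mn(s) → Cr(s) + Mn²⁺(aq)
Q = [Mn²⁺] / ([Cr²⁺]); log Q = -2.474.
E = E° − (0.0592/n) log Q = +0.25 − (0.0592/2)(-2.474) = +0.323 V.

+0.323 V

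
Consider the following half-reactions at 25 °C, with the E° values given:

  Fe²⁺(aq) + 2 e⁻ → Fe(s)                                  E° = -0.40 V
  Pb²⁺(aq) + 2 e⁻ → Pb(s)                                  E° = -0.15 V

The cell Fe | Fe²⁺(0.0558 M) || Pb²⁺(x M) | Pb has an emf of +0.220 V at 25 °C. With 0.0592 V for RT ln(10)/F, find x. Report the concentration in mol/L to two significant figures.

0.0054 M

Pb²⁺/Pb is the cathode, Fe²⁺/Fe the anode: E°cell = +0.25 V, n = 2.
Overall reaction: Pb²⁺(aq) + Fe(s) → Pb(s) + Fe²⁺(aq); Q = [Fe²⁺]^1/[Pb²⁺]^1.
From E = E° − (0.0592/n) log Q: log Q = (E° − E)·n/0.0592 = (+0.25 − (+0.220))·2/0.0592 = 1.0135.
So 1·log[Pb²⁺] = 1·log(0.0558) − log Q = -1.2534 − (1.0135) = -2.2669; [Pb²⁺] = 10^(-2.2669) ≈ 0.0054 M.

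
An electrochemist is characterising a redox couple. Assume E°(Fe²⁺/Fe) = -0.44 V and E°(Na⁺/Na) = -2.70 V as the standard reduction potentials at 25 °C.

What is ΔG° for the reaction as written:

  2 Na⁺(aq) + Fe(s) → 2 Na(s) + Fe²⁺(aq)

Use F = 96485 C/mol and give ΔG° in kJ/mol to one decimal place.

As written, Na⁺/Na is reduced (cathode) and Fe²⁺/Fe is oxidised (anode), so E°cell = (-2.70) − (-0.44) = -2.26 V.
Balancing electrons gives n = 2.
ΔG° = −nFE° = −(2)(96485)(-2.26) = 436,112 J = +436.1 kJ/mol.

+436.1 kJ/mol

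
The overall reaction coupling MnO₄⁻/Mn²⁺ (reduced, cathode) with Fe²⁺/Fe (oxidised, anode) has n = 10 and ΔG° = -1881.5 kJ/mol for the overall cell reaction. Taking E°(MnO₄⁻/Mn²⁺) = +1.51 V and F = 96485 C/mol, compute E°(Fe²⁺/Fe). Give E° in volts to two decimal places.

-0.44 V

E°cell = −ΔG°/(nF) = −(-1881.5×10³)/((10)(96485)) = +1.950 V.
Since MnO₄⁻/Mn²⁺ is the cathode and Fe²⁺/Fe the anode, E°cell = E°(MnO₄⁻/Mn²⁺) − E°(Fe²⁺/Fe).
So E°(Fe²⁺/Fe) = E°(MnO₄⁻/Mn²⁺) − E°cell = (+1.51) − (+1.950) = -0.44 V.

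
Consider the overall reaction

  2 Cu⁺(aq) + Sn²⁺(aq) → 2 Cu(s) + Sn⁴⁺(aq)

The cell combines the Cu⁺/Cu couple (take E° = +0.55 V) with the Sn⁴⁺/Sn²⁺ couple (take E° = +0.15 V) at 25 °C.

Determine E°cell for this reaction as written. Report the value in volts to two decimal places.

The Cu⁺/Cu couple has the higher reduction potential, so it is the cathode; Sn⁴⁺/Sn²⁺ is oxidised at the anode.
E°cell = E°(cathode) − E°(anode) = (+0.55) − (+0.15) = +0.40 V.

+0.40 V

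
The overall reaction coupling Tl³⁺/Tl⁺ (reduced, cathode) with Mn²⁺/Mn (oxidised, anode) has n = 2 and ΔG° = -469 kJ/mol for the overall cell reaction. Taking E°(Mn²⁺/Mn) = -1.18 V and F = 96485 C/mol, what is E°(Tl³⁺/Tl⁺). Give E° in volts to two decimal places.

+1.25 V

E°cell = −ΔG°/(nF) = −(-469×10³)/((2)(96485)) = +2.430 V.
Since Tl³⁺/Tl⁺ is the cathode and Mn²⁺/Mn the anode, E°cell = E°(Tl³⁺/Tl⁺) − E°(Mn²⁺/Mn).
So E°(Tl³⁺/Tl⁺) = E°cell + E°(Mn²⁺/Mn) = +2.430 + (-1.18) = +1.25 V.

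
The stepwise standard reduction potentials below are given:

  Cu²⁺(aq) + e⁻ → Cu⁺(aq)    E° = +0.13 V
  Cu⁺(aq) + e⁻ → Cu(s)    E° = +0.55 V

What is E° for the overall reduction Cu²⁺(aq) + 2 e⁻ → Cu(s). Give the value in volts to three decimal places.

Since ΔG° = −nFE° is additive over sequential reductions, n₃E°₃ = n₁E°₁ + n₂E°₂.
E°₃ = (1×+0.13 + 1×+0.55) / 2 = (+0.680) / 2 = +0.340 V.

+0.340 V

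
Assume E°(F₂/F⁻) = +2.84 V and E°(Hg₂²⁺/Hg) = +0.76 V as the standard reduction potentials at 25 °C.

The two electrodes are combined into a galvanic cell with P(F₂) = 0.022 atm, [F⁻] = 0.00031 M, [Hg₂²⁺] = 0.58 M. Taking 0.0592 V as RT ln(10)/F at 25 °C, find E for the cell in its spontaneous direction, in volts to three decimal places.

+2.246 V

F₂/F⁻ is the cathode (higher E°), Hg₂²⁺/Hg the anode: E°cell = +2.84 − (+0.76) = +2.08 V, n = 2.
Overall: F₂(g) + 2 Hg(l) → 2 F⁻(aq) + Hg₂²⁺(aq)
Q = [F⁻]^2·[Hg₂²⁺] / (P(F₂)); log Q = -5.596.
E = E° − (0.0592/n) log Q = +2.08 − (0.0592/2)(-5.596) = +2.246 V.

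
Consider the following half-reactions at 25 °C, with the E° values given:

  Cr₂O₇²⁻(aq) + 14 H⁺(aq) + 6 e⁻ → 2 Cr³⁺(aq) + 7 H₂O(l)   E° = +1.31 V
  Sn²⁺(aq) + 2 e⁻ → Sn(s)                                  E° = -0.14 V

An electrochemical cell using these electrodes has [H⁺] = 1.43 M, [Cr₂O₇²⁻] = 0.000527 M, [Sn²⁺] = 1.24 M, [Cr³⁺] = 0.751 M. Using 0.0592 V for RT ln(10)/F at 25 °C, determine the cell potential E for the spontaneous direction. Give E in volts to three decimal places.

Cr₂O₇²⁻/Cr³⁺ is the cathode (higher E°), Sn²⁺/Sn the anode: E°cell = +1.31 − (-0.14) = +1.45 V, n = 6.
Overall: Cr₂O₇²⁻(aq) + 14 H⁺(aq) + 3 Sn(s) → 2 Cr³⁺(aq) + 7 H₂O(l) + 3 Sn²⁺(aq)
Q = [Cr³⁺]^2·[Sn²⁺]^3 / ([Cr₂O₇²⁻]·[H⁺]^14); log Q = 1.135.
E = E° − (0.0592/n) log Q = +1.45 − (0.0592/6)(1.135) = +1.439 V.

+1.439 V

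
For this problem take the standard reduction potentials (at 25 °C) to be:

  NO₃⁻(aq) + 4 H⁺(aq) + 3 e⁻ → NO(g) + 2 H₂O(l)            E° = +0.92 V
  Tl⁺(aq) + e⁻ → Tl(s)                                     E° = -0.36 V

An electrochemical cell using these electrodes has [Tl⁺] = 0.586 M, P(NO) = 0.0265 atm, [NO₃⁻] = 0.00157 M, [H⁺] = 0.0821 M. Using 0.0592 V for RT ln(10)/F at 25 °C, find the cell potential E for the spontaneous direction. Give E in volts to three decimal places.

+1.184 V

NO₃⁻/NO is the cathode (higher E°), Tl⁺/Tl the anode: E°cell = +0.92 − (-0.36) = +1.28 V, n = 3.
Overall: NO₃⁻(aq) + 4 H⁺(aq) + 3 Tl(s) → NO(g) + 2 H₂O(l) + 3 Tl⁺(aq)
Q = P(NO)·[Tl⁺]^3 / ([NO₃⁻]·[H⁺]^4); log Q = 4.874.
E = E° − (0.0592/n) log Q = +1.28 − (0.0592/3)(4.874) = +1.184 V.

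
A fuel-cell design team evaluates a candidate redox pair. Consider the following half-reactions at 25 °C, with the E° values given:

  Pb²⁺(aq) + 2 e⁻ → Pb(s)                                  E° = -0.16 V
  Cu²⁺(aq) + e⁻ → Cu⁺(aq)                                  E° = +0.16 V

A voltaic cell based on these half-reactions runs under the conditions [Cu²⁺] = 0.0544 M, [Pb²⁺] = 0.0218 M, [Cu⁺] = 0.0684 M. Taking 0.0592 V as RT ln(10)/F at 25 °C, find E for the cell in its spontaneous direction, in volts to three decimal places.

+0.363 V

Cu²⁺/Cu⁺ is the cathode (higher E°), Pb²⁺/Pb the anode: E°cell = +0.16 − (-0.16) = +0.32 V, n = 2.
Overall: 2 Cu²⁺(aq) + Pb(s) → 2 Cu⁺(aq) + Pb²⁺(aq)
Q = [Cu⁺]^2·[Pb²⁺] / ([Cu²⁺]^2); log Q = -1.463.
E = E° − (0.0592/n) log Q = +0.32 − (0.0592/2)(-1.463) = +0.363 V.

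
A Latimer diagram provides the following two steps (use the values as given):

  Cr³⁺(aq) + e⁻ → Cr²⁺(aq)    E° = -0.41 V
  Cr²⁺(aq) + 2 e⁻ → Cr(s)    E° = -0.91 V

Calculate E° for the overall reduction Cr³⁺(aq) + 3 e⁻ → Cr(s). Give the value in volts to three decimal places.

-0.743 V

Standard free energies of sequential steps add: ΔG°₃ = ΔG°₁ + ΔG°₂, so n₃E°₃ = n₁E°₁ + n₂E°₂.
E°₃ = (1×-0.41 + 2×-0.91) / 3 = (-2.230) / 3 = -0.743 V.
E° values themselves are not directly additive — weighting by electron count is essential.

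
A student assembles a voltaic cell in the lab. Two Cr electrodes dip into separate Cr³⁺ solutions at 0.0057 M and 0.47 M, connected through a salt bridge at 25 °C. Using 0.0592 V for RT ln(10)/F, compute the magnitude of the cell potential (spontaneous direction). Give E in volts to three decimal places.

+0.038 V

For a concentration cell E°cell = 0. The 0.47 M side is the cathode (reduction is favoured where [Cr³⁺] is higher).
With n = 3, E = −(0.0592/3) log([Cr³⁺]ₐₙ/[Cr³⁺]꜀ₐₜ) = −(0.0592/3) log(0.0057/0.47) = −(0.0592/3)(-1.916) = +0.038 V.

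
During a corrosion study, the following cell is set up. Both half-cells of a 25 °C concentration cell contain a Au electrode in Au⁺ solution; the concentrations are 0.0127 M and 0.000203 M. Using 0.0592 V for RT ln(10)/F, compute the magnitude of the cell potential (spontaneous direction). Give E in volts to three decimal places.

+0.106 V

For a concentration cell E°cell = 0. The 0.0127 M side is the cathode (reduction is favoured where [Au⁺] is higher).
With n = 1, E = −(0.0592/1) log([Au⁺]ₐₙ/[Au⁺]꜀ₐₜ) = −(0.0592/1) log(0.000203/0.0127) = −(0.0592/1)(-1.796) = +0.106 V.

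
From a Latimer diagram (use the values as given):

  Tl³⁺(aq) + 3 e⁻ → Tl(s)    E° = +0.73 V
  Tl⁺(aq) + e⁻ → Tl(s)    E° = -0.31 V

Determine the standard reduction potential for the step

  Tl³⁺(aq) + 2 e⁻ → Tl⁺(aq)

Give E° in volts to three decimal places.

+1.250 V

Sequential free energies add, so n₃E°₃ = n₁E°₁ + n₂E°₂.
With n₃ = 3, and the known step contributing 1×(-0.31) V, the unknown satisfies 2·E° = 3×(+0.73) − 1×(-0.31) = +2.500.
E° = +2.500 / 2 = +1.250 V.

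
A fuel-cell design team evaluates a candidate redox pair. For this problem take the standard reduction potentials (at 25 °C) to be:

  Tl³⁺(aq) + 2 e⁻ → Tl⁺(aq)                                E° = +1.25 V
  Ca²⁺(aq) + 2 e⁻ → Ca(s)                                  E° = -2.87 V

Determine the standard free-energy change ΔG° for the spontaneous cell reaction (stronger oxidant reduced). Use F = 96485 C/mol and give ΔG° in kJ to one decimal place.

-795.0 kJ

Tl³⁺/Tl⁺ (E° = +1.25 V) is the cathode; Ca²⁺/Ca (E° = -2.87 V) is the anode, so E°cell = +4.12 V.
Balancing electrons gives n = 2 (lcm of 2 and 2).
ΔG° = −nFE° = −(2)(96485)(+4.12) = -795,036 J = -795.0 kJ.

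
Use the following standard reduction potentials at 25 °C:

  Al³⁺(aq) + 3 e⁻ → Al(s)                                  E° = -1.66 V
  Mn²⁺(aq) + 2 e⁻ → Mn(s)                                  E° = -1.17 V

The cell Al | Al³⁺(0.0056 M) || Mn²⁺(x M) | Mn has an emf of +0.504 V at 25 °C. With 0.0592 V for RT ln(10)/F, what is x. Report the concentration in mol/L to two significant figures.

Mn²⁺/Mn is the cathode, Al³⁺/Al the anode: E°cell = +0.49 V, n = 6.
Overall reaction: 3 Mn²⁺(aq) + 2 Al(s) → 3 Mn(s) + 2 Al³⁺(aq); Q = [Al³⁺]^2/[Mn²⁺]^3.
From E = E° − (0.0592/n) log Q: log Q = (E° − E)·n/0.0592 = (+0.49 − (+0.504))·6/0.0592 = -1.4189.
So 3·log[Mn²⁺] = 2·log(0.0056) − log Q = -4.5036 − (-1.4189) = -3.0847; log[Mn²⁺] = -3.0847 / 3 = -1.0282; [Mn²⁺] = 10^(-1.0282) ≈ 0.094 M.

0.094 M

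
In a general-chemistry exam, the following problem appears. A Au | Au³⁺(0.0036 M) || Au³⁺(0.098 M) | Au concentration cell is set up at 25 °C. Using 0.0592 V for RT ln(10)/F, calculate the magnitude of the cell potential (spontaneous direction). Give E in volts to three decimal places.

For a concentration cell E°cell = 0. The 0.098 M side is the cathode (reduction is favoured where [Au³⁺] is higher).
With n = 3, E = −(0.0592/3) log([Au³⁺]ₐₙ/[Au³⁺]꜀ₐₜ) = −(0.0592/3) log(0.0036/0.098) = −(0.0592/3)(-1.435) = +0.028 V.

+0.028 V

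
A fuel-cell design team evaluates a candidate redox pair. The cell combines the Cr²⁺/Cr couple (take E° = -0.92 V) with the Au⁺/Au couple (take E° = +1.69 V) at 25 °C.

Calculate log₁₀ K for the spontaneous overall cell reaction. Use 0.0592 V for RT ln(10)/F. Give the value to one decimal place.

88.2

Cathode: Au⁺/Au; anode: Cr²⁺/Cr. E°cell = +2.61 V, n = 2.
log K = nE°cell / 0.0592 = (2)(+2.61) / 0.0592 = 88.2.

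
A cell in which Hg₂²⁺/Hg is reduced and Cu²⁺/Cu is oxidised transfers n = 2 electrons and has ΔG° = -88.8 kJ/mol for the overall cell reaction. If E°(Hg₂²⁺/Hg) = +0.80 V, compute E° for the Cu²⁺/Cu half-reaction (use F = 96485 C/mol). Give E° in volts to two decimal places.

+0.34 V

E°cell = −ΔG°/(nF) = −(-88.8×10³)/((2)(96485)) = +0.460 V.
Since Hg₂²⁺/Hg is the cathode and Cu²⁺/Cu the anode, E°cell = E°(Hg₂²⁺/Hg) − E°(Cu²⁺/Cu).
So E°(Cu²⁺/Cu) = E°(Hg₂²⁺/Hg) − E°cell = (+0.80) − (+0.460) = +0.34 V.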